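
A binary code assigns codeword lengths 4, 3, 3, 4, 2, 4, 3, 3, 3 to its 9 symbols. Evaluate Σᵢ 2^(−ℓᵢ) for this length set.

1.0625

With common denominator 2^4 = 16: Σ 2^(−ℓᵢ) = 1/16 + 2/16 + 2/16 + 1/16 + 4/16 + 1/16 + 2/16 + 2/16 + 2/16 = 17/16 = 1.0625.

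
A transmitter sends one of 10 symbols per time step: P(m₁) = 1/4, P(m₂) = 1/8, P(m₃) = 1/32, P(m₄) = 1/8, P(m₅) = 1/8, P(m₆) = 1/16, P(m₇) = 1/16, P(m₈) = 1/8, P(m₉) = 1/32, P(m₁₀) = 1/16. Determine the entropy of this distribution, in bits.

3.0625 bits

Each probability is a power of 1/2, so log₂(1/p) is an integer.
H = Σ p·log₂(1/p) = 1/4·2 + 1/8·3 + 1/32·5 + 1/8·3 + 1/8·3 + 1/16·4 + 1/16·4 + 1/8·3 + 1/32·5 + 1/16·4 = 3.0625 bits.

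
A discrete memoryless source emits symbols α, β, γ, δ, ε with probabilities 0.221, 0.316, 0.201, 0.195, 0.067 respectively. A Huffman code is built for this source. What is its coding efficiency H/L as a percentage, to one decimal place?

96.9%

Entropy H = −Σ p log₂ p ≈ 2.1929 bits.
Huffman merges: 67/1000+39/200→131/500; 201/1000+221/1000→211/500; 131/500+79/250→289/500; 211/500+289/500→1. L = 1131/500 ≈ 2.2620.
Efficiency = H/L = 2.1929/2.2620 = 96.9%.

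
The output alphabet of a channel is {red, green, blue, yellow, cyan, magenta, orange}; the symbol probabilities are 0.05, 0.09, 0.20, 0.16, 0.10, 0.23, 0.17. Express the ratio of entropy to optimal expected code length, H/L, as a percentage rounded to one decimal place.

98.5%

Entropy H = −Σ p log₂ p ≈ 2.6706 bits.
Huffman merges: 1/20+9/100→7/50; 1/10+7/50→6/25; 4/25+17/100→33/100; 1/5+23/100→43/100; 6/25+33/100→57/100; 43/100+57/100→1. L = 271/100 ≈ 2.7100.
Efficiency = H/L = 2.6706/2.7100 = 98.5%.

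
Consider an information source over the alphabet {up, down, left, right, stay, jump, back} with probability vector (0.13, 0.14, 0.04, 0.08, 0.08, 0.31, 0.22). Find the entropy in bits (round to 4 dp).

H = −Σ pᵢ log₂ pᵢ.
−0.13·log₂(0.13) = 0.3826
−0.14·log₂(0.14) = 0.3971
−0.04·log₂(0.04) = 0.1858
−0.08·log₂(0.08) = 0.2915
−0.08·log₂(0.08) = 0.2915
−0.31·log₂(0.31) = 0.5238
−0.22·log₂(0.22) = 0.4806
Sum ≈ 2.5529 → 2.5529 bits.

2.5529 bits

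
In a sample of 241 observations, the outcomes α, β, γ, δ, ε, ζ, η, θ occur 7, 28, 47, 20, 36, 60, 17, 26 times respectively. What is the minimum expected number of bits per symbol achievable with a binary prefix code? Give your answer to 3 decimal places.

2.838 bits/symbol

Probabilities are the counts divided by 241.
Repeatedly combine the two least-probable nodes; the expected code length is the sum of the merged weights.
merge 7/241 + 17/241 → 24/241
merge 20/241 + 24/241 → 44/241
merge 26/241 + 28/241 → 54/241
merge 36/241 + 44/241 → 80/241
merge 47/241 + 54/241 → 101/241
merge 60/241 + 80/241 → 140/241
merge 101/241 + 140/241 → 1
L = 24/241 + 44/241 + 54/241 + 80/241 + 101/241 + 140/241 + 1 = 684/241 ≈ 2.838 bits/symbol.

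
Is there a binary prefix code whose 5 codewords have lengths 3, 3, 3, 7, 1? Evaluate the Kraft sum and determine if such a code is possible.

0.8828125; yes

With common denominator 2^7 = 128: Σ 2^(−ℓᵢ) = 16/128 + 16/128 + 16/128 + 1/128 + 64/128 = 113/128 = 0.8828125.
Kraft's inequality requires Σ ≤ 1; here Σ = 0.8828125 ≤ 1, so such a prefix code exists.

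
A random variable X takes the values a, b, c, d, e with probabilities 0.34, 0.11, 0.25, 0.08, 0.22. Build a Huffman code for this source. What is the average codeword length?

Repeatedly combine the two least-probable nodes; the expected code length is the sum of the merged weights.
merge 2/25 + 11/100 → 19/100
merge 19/100 + 11/50 → 41/100
merge 1/4 + 17/50 → 59/100
merge 41/100 + 59/100 → 1
L = 19/100 + 41/100 + 59/100 + 1 = 219/100 = 2.19 bits/symbol.

2.19 bits/symbol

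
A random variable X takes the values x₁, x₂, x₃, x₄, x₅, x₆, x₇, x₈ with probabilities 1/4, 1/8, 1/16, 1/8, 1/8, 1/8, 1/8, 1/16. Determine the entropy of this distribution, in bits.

Each probability is a power of 1/2, so log₂(1/p) is an integer.
H = Σ p·log₂(1/p) = 1/4·2 + 1/8·3 + 1/16·4 + 1/8·3 + 1/8·3 + 1/8·3 + 1/8·3 + 1/16·4 = 2.875 bits.

2.875 bits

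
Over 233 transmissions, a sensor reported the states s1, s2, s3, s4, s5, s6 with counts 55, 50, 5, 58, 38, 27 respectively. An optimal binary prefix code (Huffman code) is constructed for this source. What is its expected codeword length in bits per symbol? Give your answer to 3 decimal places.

Probabilities are the counts divided by 233.
Repeatedly combine the two least-probable nodes; the expected code length is the sum of the merged weights.
merge 5/233 + 27/233 → 32/233
merge 32/233 + 38/233 → 70/233
merge 50/233 + 55/233 → 105/233
merge 58/233 + 70/233 → 128/233
merge 105/233 + 128/233 → 1
L = 32/233 + 70/233 + 105/233 + 128/233 + 1 = 568/233 ≈ 2.438 bits/symbol.

2.438 bits/symbol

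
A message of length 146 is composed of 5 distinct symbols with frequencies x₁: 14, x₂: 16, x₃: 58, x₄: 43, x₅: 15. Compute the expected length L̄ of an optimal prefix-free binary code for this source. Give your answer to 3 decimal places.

Probabilities are the counts divided by 146.
Repeatedly combine the two least-probable nodes; the expected code length is the sum of the merged weights.
merge 7/73 + 15/146 → 29/146
merge 8/73 + 29/146 → 45/146
merge 43/146 + 45/146 → 44/73
merge 29/73 + 44/73 → 1
L = 29/146 + 45/146 + 44/73 + 1 = 154/73 ≈ 2.110 bits/symbol.

2.110 bits/symbol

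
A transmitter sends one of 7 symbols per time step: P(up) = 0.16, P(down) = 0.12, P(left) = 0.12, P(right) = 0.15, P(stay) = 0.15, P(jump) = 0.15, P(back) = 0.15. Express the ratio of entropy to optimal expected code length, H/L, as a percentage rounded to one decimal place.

98.6%

Entropy H = −Σ p log₂ p ≈ 2.7993 bits.
Huffman merges: 3/25+3/25→6/25; 3/20+3/20→3/10; 3/20+3/20→3/10; 4/25+6/25→2/5; 3/10+3/10→3/5; 2/5+3/5→1. L = 71/25 ≈ 2.8400.
Efficiency = H/L = 2.7993/2.8400 = 98.6%.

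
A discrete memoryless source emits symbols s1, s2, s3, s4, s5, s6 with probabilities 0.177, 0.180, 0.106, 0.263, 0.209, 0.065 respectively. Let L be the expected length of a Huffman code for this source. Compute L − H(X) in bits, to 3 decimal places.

0.053 bits

Entropy H = −Σ p log₂ p ≈ 2.4658 bits.
Huffman merges: 13/200+53/500→171/1000; 171/1000+177/1000→87/250; 9/50+209/1000→389/1000; 263/1000+87/250→611/1000; 389/1000+611/1000→1. L = 2519/1000 ≈ 2.5190.
L − H = 2.5190 − 2.4658 = 0.053 bits.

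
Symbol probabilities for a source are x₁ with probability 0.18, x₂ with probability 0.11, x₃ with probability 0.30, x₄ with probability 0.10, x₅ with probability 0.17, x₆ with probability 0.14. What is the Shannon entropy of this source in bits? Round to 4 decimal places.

2.4806 bits

H = −Σ pᵢ log₂ pᵢ.
−0.18·log₂(0.18) = 0.4453
−0.11·log₂(0.11) = 0.3503
−0.30·log₂(0.30) = 0.5211
−0.10·log₂(0.10) = 0.3322
−0.17·log₂(0.17) = 0.4346
−0.14·log₂(0.14) = 0.3971
Sum ≈ 2.4806 → 2.4806 bits.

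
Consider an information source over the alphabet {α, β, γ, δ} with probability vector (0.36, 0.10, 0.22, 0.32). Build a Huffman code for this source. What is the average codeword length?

Repeatedly combine the two least-probable nodes; the expected code length is the sum of the merged weights.
merge 1/10 + 11/50 → 8/25
merge 8/25 + 8/25 → 16/25
merge 9/25 + 16/25 → 1
L = 8/25 + 16/25 + 1 = 49/25 = 1.96 bits/symbol.

1.96 bits/symbol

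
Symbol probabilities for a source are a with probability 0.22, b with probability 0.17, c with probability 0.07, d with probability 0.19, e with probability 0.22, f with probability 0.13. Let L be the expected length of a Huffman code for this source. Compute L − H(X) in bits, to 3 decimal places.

0.058 bits

Entropy H = −Σ p log₂ p ≈ 2.5022 bits.
Huffman merges: 7/100+13/100→1/5; 17/100+19/100→9/25; 1/5+11/50→21/50; 11/50+9/25→29/50; 21/50+29/50→1. L = 64/25 ≈ 2.5600.
L − H = 2.5600 − 2.5022 = 0.058 bits.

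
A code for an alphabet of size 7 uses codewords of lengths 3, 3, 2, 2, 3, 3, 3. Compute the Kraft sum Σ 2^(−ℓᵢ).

With common denominator 2^3 = 8: Σ 2^(−ℓᵢ) = 1/8 + 1/8 + 2/8 + 2/8 + 1/8 + 1/8 + 1/8 = 9/8 = 1.125.

1.125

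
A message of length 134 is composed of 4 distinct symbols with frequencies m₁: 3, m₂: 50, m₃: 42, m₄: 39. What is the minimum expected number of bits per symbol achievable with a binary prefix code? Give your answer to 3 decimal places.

Probabilities are the counts divided by 134.
Repeatedly combine the two least-probable nodes; the expected code length is the sum of the merged weights.
merge 3/134 + 39/134 → 21/67
merge 21/67 + 21/67 → 42/67
merge 25/67 + 42/67 → 1
L = 21/67 + 42/67 + 1 = 130/67 ≈ 1.940 bits/symbol.

1.940 bits/symbol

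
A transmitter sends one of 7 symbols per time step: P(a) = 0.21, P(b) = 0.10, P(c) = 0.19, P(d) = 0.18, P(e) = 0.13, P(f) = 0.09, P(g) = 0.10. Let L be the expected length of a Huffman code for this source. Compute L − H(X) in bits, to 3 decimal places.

0.057 bits

Entropy H = −Σ p log₂ p ≈ 2.7330 bits.
Huffman merges: 9/100+1/10→19/100; 1/10+13/100→23/100; 9/50+19/100→37/100; 19/100+21/100→2/5; 23/100+37/100→3/5; 2/5+3/5→1. L = 279/100 ≈ 2.7900.
L − H = 2.7900 − 2.7330 = 0.057 bits.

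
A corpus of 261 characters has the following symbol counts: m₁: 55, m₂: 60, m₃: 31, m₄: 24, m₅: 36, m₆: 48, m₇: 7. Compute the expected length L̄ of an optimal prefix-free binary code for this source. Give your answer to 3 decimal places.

2.678 bits/symbol

Probabilities are the counts divided by 261.
Repeatedly combine the two least-probable nodes; the expected code length is the sum of the merged weights.
merge 7/261 + 8/87 → 31/261
merge 31/261 + 31/261 → 62/261
merge 4/29 + 16/87 → 28/87
merge 55/261 + 20/87 → 115/261
merge 62/261 + 28/87 → 146/261
merge 115/261 + 146/261 → 1
L = 31/261 + 62/261 + 28/87 + 115/261 + 146/261 + 1 = 233/87 ≈ 2.678 bits/symbol.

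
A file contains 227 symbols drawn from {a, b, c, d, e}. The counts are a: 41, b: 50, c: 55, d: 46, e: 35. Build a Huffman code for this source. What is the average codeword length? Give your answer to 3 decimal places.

Probabilities are the counts divided by 227.
Repeatedly combine the two least-probable nodes; the expected code length is the sum of the merged weights.
merge 35/227 + 41/227 → 76/227
merge 46/227 + 50/227 → 96/227
merge 55/227 + 76/227 → 131/227
merge 96/227 + 131/227 → 1
L = 76/227 + 96/227 + 131/227 + 1 = 530/227 ≈ 2.335 bits/symbol.

2.335 bits/symbol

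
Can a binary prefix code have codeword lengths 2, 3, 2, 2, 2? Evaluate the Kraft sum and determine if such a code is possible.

With common denominator 2^3 = 8: Σ 2^(−ℓᵢ) = 2/8 + 1/8 + 2/8 + 2/8 + 2/8 = 9/8 = 1.125.
Kraft's inequality requires Σ ≤ 1; here Σ = 1.125 > 1, so no such prefix code exists.

1.125; no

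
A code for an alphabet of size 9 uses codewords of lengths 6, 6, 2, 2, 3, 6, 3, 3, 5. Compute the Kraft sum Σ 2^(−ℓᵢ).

With common denominator 2^6 = 64: Σ 2^(−ℓᵢ) = 1/64 + 1/64 + 16/64 + 16/64 + 8/64 + 1/64 + 8/64 + 8/64 + 2/64 = 61/64 = 0.953125.

0.953125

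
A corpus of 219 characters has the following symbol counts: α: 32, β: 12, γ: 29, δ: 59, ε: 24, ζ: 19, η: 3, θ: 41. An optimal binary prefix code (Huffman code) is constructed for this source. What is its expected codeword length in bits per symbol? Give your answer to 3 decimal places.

2.767 bits/symbol

Probabilities are the counts divided by 219.
Repeatedly combine the two least-probable nodes; the expected code length is the sum of the merged weights.
merge 1/73 + 4/73 → 5/73
merge 5/73 + 19/219 → 34/219
merge 8/73 + 29/219 → 53/219
merge 32/219 + 34/219 → 22/73
merge 41/219 + 53/219 → 94/219
merge 59/219 + 22/73 → 125/219
merge 94/219 + 125/219 → 1
L = 5/73 + 34/219 + 53/219 + 22/73 + 94/219 + 125/219 + 1 = 202/73 ≈ 2.767 bits/symbol.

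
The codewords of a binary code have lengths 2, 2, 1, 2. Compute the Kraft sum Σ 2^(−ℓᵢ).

1.25

With common denominator 2^2 = 4: Σ 2^(−ℓᵢ) = 1/4 + 1/4 + 2/4 + 1/4 = 5/4 = 1.25.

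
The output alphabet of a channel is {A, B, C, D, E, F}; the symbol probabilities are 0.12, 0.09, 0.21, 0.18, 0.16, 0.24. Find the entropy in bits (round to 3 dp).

H = −Σ pᵢ log₂ pᵢ.
−0.12·log₂(0.12) = 0.3671
−0.09·log₂(0.09) = 0.3127
−0.21·log₂(0.21) = 0.4728
−0.18·log₂(0.18) = 0.4453
−0.16·log₂(0.16) = 0.4230
−0.24·log₂(0.24) = 0.4941
Sum ≈ 2.5150 → 2.515 bits.

2.515 bits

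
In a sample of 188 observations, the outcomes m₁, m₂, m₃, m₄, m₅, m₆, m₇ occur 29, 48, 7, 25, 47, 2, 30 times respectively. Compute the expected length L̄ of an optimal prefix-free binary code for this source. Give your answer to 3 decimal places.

Probabilities are the counts divided by 188.
Repeatedly combine the two least-probable nodes; the expected code length is the sum of the merged weights.
merge 1/94 + 7/188 → 9/188
merge 9/188 + 25/188 → 17/94
merge 29/188 + 15/94 → 59/188
merge 17/94 + 1/4 → 81/188
merge 12/47 + 59/188 → 107/188
merge 81/188 + 107/188 → 1
L = 9/188 + 17/94 + 59/188 + 81/188 + 107/188 + 1 = 239/94 ≈ 2.543 bits/symbol.

2.543 bits/symbol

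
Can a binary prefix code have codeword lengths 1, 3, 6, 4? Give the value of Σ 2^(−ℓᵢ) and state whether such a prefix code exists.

0.703125; yes

With common denominator 2^6 = 64: Σ 2^(−ℓᵢ) = 32/64 + 8/64 + 1/64 + 4/64 = 45/64 = 0.703125.
Kraft's inequality requires Σ ≤ 1; here Σ = 0.703125 ≤ 1, so such a prefix code exists.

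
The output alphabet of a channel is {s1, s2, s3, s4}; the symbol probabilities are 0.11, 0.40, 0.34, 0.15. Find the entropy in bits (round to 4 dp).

H = −Σ pᵢ log₂ pᵢ.
−0.11·log₂(0.11) = 0.3503
−0.40·log₂(0.40) = 0.5288
−0.34·log₂(0.34) = 0.5292
−0.15·log₂(0.15) = 0.4105
Sum ≈ 1.8188 → 1.8188 bits.

1.8188 bits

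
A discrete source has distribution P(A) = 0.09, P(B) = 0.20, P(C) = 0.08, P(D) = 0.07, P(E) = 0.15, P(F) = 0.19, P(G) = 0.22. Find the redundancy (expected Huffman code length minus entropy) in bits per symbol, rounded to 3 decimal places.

Entropy H = −Σ p log₂ p ≈ 2.6834 bits.
Huffman merges: 7/100+2/25→3/20; 9/100+3/20→6/25; 3/20+19/100→17/50; 1/5+11/50→21/50; 6/25+17/50→29/50; 21/50+29/50→1. L = 273/100 ≈ 2.7300.
L − H = 2.7300 − 2.6834 = 0.047 bits.

0.047 bits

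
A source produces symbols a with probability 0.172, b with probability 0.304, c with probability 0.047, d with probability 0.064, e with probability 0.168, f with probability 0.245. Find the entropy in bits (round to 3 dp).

2.350 bits

H = −Σ pᵢ log₂ pᵢ.
−0.172·log₂(0.172) = 0.4368
−0.304·log₂(0.304) = 0.5222
−0.047·log₂(0.047) = 0.2073
−0.064·log₂(0.064) = 0.2538
−0.168·log₂(0.168) = 0.4323
−0.245·log₂(0.245) = 0.4971
Sum ≈ 2.3496 → 2.350 bits.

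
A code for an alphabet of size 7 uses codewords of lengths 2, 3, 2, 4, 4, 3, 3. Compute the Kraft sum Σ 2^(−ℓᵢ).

With common denominator 2^4 = 16: Σ 2^(−ℓᵢ) = 4/16 + 2/16 + 4/16 + 1/16 + 1/16 + 2/16 + 2/16 = 16/16 = 1.

1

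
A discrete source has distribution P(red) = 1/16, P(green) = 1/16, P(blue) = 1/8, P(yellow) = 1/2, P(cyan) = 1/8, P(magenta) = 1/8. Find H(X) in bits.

2.125 bits

Each probability is a power of 1/2, so log₂(1/p) is an integer.
H = Σ p·log₂(1/p) = 1/16·4 + 1/16·4 + 1/8·3 + 1/2·1 + 1/8·3 + 1/8·3 = 2.125 bits.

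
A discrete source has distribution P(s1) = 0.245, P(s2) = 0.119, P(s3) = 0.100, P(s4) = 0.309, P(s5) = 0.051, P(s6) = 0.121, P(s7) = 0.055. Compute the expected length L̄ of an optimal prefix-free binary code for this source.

Repeatedly combine the two least-probable nodes; the expected code length is the sum of the merged weights.
merge 51/1000 + 11/200 → 53/500
merge 1/10 + 53/500 → 103/500
merge 119/1000 + 121/1000 → 6/25
merge 103/500 + 6/25 → 223/500
merge 49/200 + 309/1000 → 277/500
merge 223/500 + 277/500 → 1
L = 53/500 + 103/500 + 6/25 + 223/500 + 277/500 + 1 = 319/125 = 2.552 bits/symbol.

2.552 bits/symbol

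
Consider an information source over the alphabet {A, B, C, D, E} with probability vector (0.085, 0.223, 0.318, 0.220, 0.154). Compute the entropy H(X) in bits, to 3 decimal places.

H = −Σ pᵢ log₂ pᵢ.
−0.085·log₂(0.085) = 0.3023
−0.223·log₂(0.223) = 0.4828
−0.318·log₂(0.318) = 0.5256
−0.220·log₂(0.220) = 0.4806
−0.154·log₂(0.154) = 0.4156
Sum ≈ 2.2069 → 2.207 bits.

2.207 bits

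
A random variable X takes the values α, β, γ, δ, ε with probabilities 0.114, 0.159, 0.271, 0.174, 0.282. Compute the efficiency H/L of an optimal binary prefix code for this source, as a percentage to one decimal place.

98.7%

Entropy H = −Σ p log₂ p ≈ 2.2434 bits.
Huffman merges: 57/500+159/1000→273/1000; 87/500+271/1000→89/200; 273/1000+141/500→111/200; 89/200+111/200→1. L = 2273/1000 ≈ 2.2730.
Efficiency = H/L = 2.2434/2.2730 = 98.7%.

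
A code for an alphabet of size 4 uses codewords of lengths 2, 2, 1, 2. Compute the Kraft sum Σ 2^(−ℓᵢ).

With common denominator 2^2 = 4: Σ 2^(−ℓᵢ) = 1/4 + 1/4 + 2/4 + 1/4 = 5/4 = 1.25.

1.25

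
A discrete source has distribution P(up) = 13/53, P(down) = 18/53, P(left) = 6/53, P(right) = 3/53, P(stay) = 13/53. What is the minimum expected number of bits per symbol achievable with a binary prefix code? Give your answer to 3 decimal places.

Repeatedly combine the two least-probable nodes; the expected code length is the sum of the merged weights.
merge 3/53 + 6/53 → 9/53
merge 9/53 + 13/53 → 22/53
merge 13/53 + 18/53 → 31/53
merge 22/53 + 31/53 → 1
L = 9/53 + 22/53 + 31/53 + 1 = 115/53 ≈ 2.170 bits/symbol.

2.170 bits/symbol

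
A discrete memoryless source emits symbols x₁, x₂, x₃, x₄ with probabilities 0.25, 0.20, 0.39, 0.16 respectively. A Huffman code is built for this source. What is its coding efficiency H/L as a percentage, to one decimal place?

Entropy H = −Σ p log₂ p ≈ 1.9172 bits.
Huffman merges: 4/25+1/5→9/25; 1/4+9/25→61/100; 39/100+61/100→1. L = 197/100 ≈ 1.9700.
Efficiency = H/L = 1.9172/1.9700 = 97.3%.

97.3%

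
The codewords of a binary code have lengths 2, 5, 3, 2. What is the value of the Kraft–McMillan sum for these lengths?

0.65625

With common denominator 2^5 = 32: Σ 2^(−ℓᵢ) = 8/32 + 1/32 + 4/32 + 8/32 = 21/32 = 0.65625.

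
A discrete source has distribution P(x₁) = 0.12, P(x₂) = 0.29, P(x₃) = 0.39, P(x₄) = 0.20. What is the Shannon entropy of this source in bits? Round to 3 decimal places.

1.879 bits

H = −Σ pᵢ log₂ pᵢ.
−0.12·log₂(0.12) = 0.3671
−0.29·log₂(0.29) = 0.5179
−0.39·log₂(0.39) = 0.5298
−0.20·log₂(0.20) = 0.4644
Sum ≈ 1.8792 → 1.879 bits.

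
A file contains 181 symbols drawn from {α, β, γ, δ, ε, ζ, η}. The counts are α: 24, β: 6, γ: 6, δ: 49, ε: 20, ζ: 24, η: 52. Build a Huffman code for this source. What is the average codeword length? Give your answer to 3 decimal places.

2.508 bits/symbol

Probabilities are the counts divided by 181.
Repeatedly combine the two least-probable nodes; the expected code length is the sum of the merged weights.
merge 6/181 + 6/181 → 12/181
merge 12/181 + 20/181 → 32/181
merge 24/181 + 24/181 → 48/181
merge 32/181 + 48/181 → 80/181
merge 49/181 + 52/181 → 101/181
merge 80/181 + 101/181 → 1
L = 12/181 + 32/181 + 48/181 + 80/181 + 101/181 + 1 = 454/181 ≈ 2.508 bits/symbol.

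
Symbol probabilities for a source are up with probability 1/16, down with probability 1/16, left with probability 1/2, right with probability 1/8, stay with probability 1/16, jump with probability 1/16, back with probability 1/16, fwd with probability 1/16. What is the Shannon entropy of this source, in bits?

Each probability is a power of 1/2, so log₂(1/p) is an integer.
H = Σ p·log₂(1/p) = 1/16·4 + 1/16·4 + 1/2·1 + 1/8·3 + 1/16·4 + 1/16·4 + 1/16·4 + 1/16·4 = 2.375 bits.

2.375 bits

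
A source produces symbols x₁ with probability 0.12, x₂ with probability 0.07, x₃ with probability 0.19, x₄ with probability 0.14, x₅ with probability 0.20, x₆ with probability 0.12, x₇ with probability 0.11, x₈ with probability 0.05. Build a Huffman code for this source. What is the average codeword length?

2.92 bits/symbol

Repeatedly combine the two least-probable nodes; the expected code length is the sum of the merged weights.
merge 1/20 + 7/100 → 3/25
merge 11/100 + 3/25 → 23/100
merge 3/25 + 3/25 → 6/25
merge 7/50 + 19/100 → 33/100
merge 1/5 + 23/100 → 43/100
merge 6/25 + 33/100 → 57/100
merge 43/100 + 57/100 → 1
L = 3/25 + 23/100 + 6/25 + 33/100 + 43/100 + 57/100 + 1 = 73/25 = 2.92 bits/symbol.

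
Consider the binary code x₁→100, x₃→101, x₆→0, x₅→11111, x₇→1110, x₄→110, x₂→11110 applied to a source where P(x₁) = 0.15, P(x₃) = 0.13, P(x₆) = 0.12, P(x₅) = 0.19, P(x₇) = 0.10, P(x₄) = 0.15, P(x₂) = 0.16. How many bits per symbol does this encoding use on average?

3.56 bits/symbol

L̄ = Σ pᵢ·ℓᵢ = 0.15·3 + 0.13·3 + 0.12·1 + 0.19·5 + 0.10·4 + 0.15·3 + 0.16·5 = 3.56 bits/symbol.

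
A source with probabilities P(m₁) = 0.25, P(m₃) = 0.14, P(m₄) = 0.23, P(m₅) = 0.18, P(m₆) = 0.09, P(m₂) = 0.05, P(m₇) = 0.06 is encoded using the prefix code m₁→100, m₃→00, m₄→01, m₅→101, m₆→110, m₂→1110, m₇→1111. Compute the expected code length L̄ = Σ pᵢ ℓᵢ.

2.74 bits/symbol

L̄ = Σ pᵢ·ℓᵢ = 0.25·3 + 0.14·2 + 0.23·2 + 0.18·3 + 0.09·3 + 0.05·4 + 0.06·4 = 2.74 bits/symbol.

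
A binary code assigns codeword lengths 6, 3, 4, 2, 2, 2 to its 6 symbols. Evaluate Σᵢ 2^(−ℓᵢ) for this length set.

With common denominator 2^6 = 64: Σ 2^(−ℓᵢ) = 1/64 + 8/64 + 4/64 + 16/64 + 16/64 + 16/64 = 61/64 = 0.953125.

0.953125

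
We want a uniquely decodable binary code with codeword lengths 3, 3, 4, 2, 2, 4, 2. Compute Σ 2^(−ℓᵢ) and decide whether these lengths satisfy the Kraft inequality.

With common denominator 2^4 = 16: Σ 2^(−ℓᵢ) = 2/16 + 2/16 + 1/16 + 4/16 + 4/16 + 1/16 + 4/16 = 18/16 = 1.125.
Kraft's inequality requires Σ ≤ 1; here Σ = 1.125 > 1, so no such prefix code exists.

1.125; no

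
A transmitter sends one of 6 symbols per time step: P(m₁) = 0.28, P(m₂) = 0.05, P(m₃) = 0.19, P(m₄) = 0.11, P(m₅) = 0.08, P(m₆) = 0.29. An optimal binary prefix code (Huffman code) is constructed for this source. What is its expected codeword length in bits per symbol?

Repeatedly combine the two least-probable nodes; the expected code length is the sum of the merged weights.
merge 1/20 + 2/25 → 13/100
merge 11/100 + 13/100 → 6/25
merge 19/100 + 6/25 → 43/100
merge 7/25 + 29/100 → 57/100
merge 43/100 + 57/100 → 1
L = 13/100 + 6/25 + 43/100 + 57/100 + 1 = 237/100 = 2.37 bits/symbol.

2.37 bits/symbol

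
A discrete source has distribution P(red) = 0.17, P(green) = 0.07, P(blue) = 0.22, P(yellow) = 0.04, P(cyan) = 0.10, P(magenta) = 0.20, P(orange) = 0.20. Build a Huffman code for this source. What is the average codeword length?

2.69 bits/symbol

Repeatedly combine the two least-probable nodes; the expected code length is the sum of the merged weights.
merge 1/25 + 7/100 → 11/100
merge 1/10 + 11/100 → 21/100
merge 17/100 + 1/5 → 37/100
merge 1/5 + 21/100 → 41/100
merge 11/50 + 37/100 → 59/100
merge 41/100 + 59/100 → 1
L = 11/100 + 21/100 + 37/100 + 41/100 + 59/100 + 1 = 269/100 = 2.69 bits/symbol.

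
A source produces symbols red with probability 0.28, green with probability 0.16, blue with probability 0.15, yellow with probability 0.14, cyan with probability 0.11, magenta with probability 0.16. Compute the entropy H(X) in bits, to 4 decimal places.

2.5182 bits

H = −Σ pᵢ log₂ pᵢ.
−0.28·log₂(0.28) = 0.5142
−0.16·log₂(0.16) = 0.4230
−0.15·log₂(0.15) = 0.4105
−0.14·log₂(0.14) = 0.3971
−0.11·log₂(0.11) = 0.3503
−0.16·log₂(0.16) = 0.4230
Sum ≈ 2.5182 → 2.5182 bits.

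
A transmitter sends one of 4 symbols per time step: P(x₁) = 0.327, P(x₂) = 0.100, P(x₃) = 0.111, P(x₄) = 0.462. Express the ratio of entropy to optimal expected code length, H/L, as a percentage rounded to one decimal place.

Entropy H = −Σ p log₂ p ≈ 1.7262 bits.
Huffman merges: 1/10+111/1000→211/1000; 211/1000+327/1000→269/500; 231/500+269/500→1. L = 1749/1000 ≈ 1.7490.
Efficiency = H/L = 1.7262/1.7490 = 98.7%.

98.7%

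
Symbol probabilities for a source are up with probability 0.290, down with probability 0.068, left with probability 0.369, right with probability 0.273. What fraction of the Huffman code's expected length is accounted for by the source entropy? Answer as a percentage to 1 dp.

Entropy H = −Σ p log₂ p ≈ 1.8237 bits.
Huffman merges: 17/250+273/1000→341/1000; 29/100+341/1000→631/1000; 369/1000+631/1000→1. L = 493/250 ≈ 1.9720.
Efficiency = H/L = 1.8237/1.9720 = 92.5%.

92.5%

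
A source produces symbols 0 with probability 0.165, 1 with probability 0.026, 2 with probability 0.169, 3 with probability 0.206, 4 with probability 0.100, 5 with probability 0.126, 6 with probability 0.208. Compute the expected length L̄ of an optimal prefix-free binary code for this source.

2.712 bits/symbol

Repeatedly combine the two least-probable nodes; the expected code length is the sum of the merged weights.
merge 13/500 + 1/10 → 63/500
merge 63/500 + 63/500 → 63/250
merge 33/200 + 169/1000 → 167/500
merge 103/500 + 26/125 → 207/500
merge 63/250 + 167/500 → 293/500
merge 207/500 + 293/500 → 1
L = 63/500 + 63/250 + 167/500 + 207/500 + 293/500 + 1 = 339/125 = 2.712 bits/symbol.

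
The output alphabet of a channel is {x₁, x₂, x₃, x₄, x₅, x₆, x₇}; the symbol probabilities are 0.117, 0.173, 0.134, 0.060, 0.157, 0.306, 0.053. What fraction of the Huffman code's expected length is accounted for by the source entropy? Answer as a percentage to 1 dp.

Entropy H = −Σ p log₂ p ≈ 2.5989 bits.
Huffman merges: 53/1000+3/50→113/1000; 113/1000+117/1000→23/100; 67/500+157/1000→291/1000; 173/1000+23/100→403/1000; 291/1000+153/500→597/1000; 403/1000+597/1000→1. L = 1317/500 ≈ 2.6340.
Efficiency = H/L = 2.5989/2.6340 = 98.7%.

98.7%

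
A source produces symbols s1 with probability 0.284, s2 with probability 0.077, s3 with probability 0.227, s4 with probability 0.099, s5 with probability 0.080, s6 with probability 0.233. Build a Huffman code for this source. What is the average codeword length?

2.413 bits/symbol

Repeatedly combine the two least-probable nodes; the expected code length is the sum of the merged weights.
merge 77/1000 + 2/25 → 157/1000
merge 99/1000 + 157/1000 → 32/125
merge 227/1000 + 233/1000 → 23/50
merge 32/125 + 71/250 → 27/50
merge 23/50 + 27/50 → 1
L = 157/1000 + 32/125 + 23/50 + 27/50 + 1 = 2413/1000 = 2.413 bits/symbol.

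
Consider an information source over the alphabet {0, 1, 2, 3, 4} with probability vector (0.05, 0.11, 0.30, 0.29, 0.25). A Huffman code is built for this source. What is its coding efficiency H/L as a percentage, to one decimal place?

Entropy H = −Σ p log₂ p ≈ 2.1054 bits.
Huffman merges: 1/20+11/100→4/25; 4/25+1/4→41/100; 29/100+3/10→59/100; 41/100+59/100→1. L = 54/25 ≈ 2.1600.
Efficiency = H/L = 2.1054/2.1600 = 97.5%.

97.5%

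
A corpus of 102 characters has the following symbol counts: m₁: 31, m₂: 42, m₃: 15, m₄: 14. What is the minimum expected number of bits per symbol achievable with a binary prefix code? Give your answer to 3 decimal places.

Probabilities are the counts divided by 102.
Repeatedly combine the two least-probable nodes; the expected code length is the sum of the merged weights.
merge 7/51 + 5/34 → 29/102
merge 29/102 + 31/102 → 10/17
merge 7/17 + 10/17 → 1
L = 29/102 + 10/17 + 1 = 191/102 ≈ 1.873 bits/symbol.

1.873 bits/symbol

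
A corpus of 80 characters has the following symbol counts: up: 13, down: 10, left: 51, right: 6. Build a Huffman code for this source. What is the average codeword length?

1.5625 bits/symbol

Probabilities are the counts divided by 80.
Repeatedly combine the two least-probable nodes; the expected code length is the sum of the merged weights.
merge 3/40 + 1/8 → 1/5
merge 13/80 + 1/5 → 29/80
merge 29/80 + 51/80 → 1
L = 1/5 + 29/80 + 1 = 25/16 = 1.5625 bits/symbol.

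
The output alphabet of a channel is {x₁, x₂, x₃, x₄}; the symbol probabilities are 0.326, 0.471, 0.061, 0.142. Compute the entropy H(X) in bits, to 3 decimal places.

1.685 bits

H = −Σ pᵢ log₂ pᵢ.
−0.326·log₂(0.326) = 0.5272
−0.471·log₂(0.471) = 0.5116
−0.061·log₂(0.061) = 0.2461
−0.142·log₂(0.142) = 0.3999
Sum ≈ 1.6848 → 1.685 bits.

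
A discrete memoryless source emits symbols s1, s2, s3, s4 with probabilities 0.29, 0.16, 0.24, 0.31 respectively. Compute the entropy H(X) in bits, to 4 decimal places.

1.9588 bits

H = −Σ pᵢ log₂ pᵢ.
−0.29·log₂(0.29) = 0.5179
−0.16·log₂(0.16) = 0.4230
−0.24·log₂(0.24) = 0.4941
−0.31·log₂(0.31) = 0.5238
Sum ≈ 1.9588 → 1.9588 bits.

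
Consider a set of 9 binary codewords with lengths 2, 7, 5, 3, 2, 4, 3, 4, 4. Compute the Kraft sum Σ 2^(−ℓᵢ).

With common denominator 2^7 = 128: Σ 2^(−ℓᵢ) = 32/128 + 1/128 + 4/128 + 16/128 + 32/128 + 8/128 + 16/128 + 8/128 + 8/128 = 125/128 = 0.9765625.

0.9765625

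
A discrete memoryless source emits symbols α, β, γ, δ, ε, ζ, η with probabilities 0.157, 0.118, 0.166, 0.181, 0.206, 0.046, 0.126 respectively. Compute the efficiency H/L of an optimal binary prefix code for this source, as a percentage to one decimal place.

97.6%

Entropy H = −Σ p log₂ p ≈ 2.7100 bits.
Huffman merges: 23/500+59/500→41/250; 63/500+157/1000→283/1000; 41/250+83/500→33/100; 181/1000+103/500→387/1000; 283/1000+33/100→613/1000; 387/1000+613/1000→1. L = 2777/1000 ≈ 2.7770.
Efficiency = H/L = 2.7100/2.7770 = 97.6%.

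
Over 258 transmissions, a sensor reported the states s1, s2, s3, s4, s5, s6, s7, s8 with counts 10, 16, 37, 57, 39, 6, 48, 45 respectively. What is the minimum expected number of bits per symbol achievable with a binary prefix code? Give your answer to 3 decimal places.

2.779 bits/symbol

Probabilities are the counts divided by 258.
Repeatedly combine the two least-probable nodes; the expected code length is the sum of the merged weights.
merge 1/43 + 5/129 → 8/129
merge 8/129 + 8/129 → 16/129
merge 16/129 + 37/258 → 23/86
merge 13/86 + 15/86 → 14/43
merge 8/43 + 19/86 → 35/86
merge 23/86 + 14/43 → 51/86
merge 35/86 + 51/86 → 1
L = 8/129 + 16/129 + 23/86 + 14/43 + 35/86 + 51/86 + 1 = 239/86 ≈ 2.779 bits/symbol.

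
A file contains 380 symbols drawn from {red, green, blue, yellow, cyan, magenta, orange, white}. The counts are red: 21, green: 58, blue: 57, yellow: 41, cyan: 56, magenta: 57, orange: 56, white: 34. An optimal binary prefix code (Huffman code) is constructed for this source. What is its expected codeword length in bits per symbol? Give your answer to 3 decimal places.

2.992 bits/symbol

Probabilities are the counts divided by 380.
Repeatedly combine the two least-probable nodes; the expected code length is the sum of the merged weights.
merge 21/380 + 17/190 → 11/76
merge 41/380 + 11/76 → 24/95
merge 14/95 + 14/95 → 28/95
merge 3/20 + 3/20 → 3/10
merge 29/190 + 24/95 → 77/190
merge 28/95 + 3/10 → 113/190
merge 77/190 + 113/190 → 1
L = 11/76 + 24/95 + 28/95 + 3/10 + 77/190 + 113/190 + 1 = 1137/380 ≈ 2.992 bits/symbol.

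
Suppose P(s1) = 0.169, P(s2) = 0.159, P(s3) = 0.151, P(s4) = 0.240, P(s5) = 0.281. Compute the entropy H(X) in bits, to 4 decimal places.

H = −Σ pᵢ log₂ pᵢ.
−0.169·log₂(0.169) = 0.4335
−0.159·log₂(0.159) = 0.4218
−0.151·log₂(0.151) = 0.4118
−0.240·log₂(0.240) = 0.4941
−0.281·log₂(0.281) = 0.5146
Sum ≈ 2.2759 → 2.2759 bits.

2.2759 bits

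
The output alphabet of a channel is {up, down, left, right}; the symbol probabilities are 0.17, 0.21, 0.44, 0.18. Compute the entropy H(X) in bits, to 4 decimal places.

H = −Σ pᵢ log₂ pᵢ.
−0.17·log₂(0.17) = 0.4346
−0.21·log₂(0.21) = 0.4728
−0.44·log₂(0.44) = 0.5211
−0.18·log₂(0.18) = 0.4453
Sum ≈ 1.8739 → 1.8739 bits.

1.8739 bits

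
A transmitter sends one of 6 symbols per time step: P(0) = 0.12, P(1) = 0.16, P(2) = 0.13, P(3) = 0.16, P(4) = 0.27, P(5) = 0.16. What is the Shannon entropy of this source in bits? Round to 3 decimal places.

H = −Σ pᵢ log₂ pᵢ.
−0.12·log₂(0.12) = 0.3671
−0.16·log₂(0.16) = 0.4230
−0.13·log₂(0.13) = 0.3826
−0.16·log₂(0.16) = 0.4230
−0.27·log₂(0.27) = 0.5100
−0.16·log₂(0.16) = 0.4230
Sum ≈ 2.5288 → 2.529 bits.

2.529 bits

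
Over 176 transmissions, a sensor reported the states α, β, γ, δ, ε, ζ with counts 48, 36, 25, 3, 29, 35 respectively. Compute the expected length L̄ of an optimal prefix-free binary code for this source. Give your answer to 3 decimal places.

2.483 bits/symbol

Probabilities are the counts divided by 176.
Repeatedly combine the two least-probable nodes; the expected code length is the sum of the merged weights.
merge 3/176 + 25/176 → 7/44
merge 7/44 + 29/176 → 57/176
merge 35/176 + 9/44 → 71/176
merge 3/11 + 57/176 → 105/176
merge 71/176 + 105/176 → 1
L = 7/44 + 57/176 + 71/176 + 105/176 + 1 = 437/176 ≈ 2.483 bits/symbol.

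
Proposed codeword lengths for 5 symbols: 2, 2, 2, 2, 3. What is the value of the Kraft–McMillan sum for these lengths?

1.125

With common denominator 2^3 = 8: Σ 2^(−ℓᵢ) = 2/8 + 2/8 + 2/8 + 2/8 + 1/8 = 9/8 = 1.125.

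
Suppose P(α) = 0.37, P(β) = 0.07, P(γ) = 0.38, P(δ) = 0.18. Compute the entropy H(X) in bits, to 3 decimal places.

1.775 bits

H = −Σ pᵢ log₂ pᵢ.
−0.37·log₂(0.37) = 0.5307
−0.07·log₂(0.07) = 0.2686
−0.38·log₂(0.38) = 0.5305
−0.18·log₂(0.18) = 0.4453
Sum ≈ 1.7750 → 1.775 bits.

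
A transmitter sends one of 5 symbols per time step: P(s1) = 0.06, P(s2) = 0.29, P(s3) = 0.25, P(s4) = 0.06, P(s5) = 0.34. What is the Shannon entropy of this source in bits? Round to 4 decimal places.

H = −Σ pᵢ log₂ pᵢ.
−0.06·log₂(0.06) = 0.2435
−0.29·log₂(0.29) = 0.5179
−0.25·log₂(0.25) = 0.5000
−0.06·log₂(0.06) = 0.2435
−0.34·log₂(0.34) = 0.5292
Sum ≈ 2.0341 → 2.0341 bits.

2.0341 bits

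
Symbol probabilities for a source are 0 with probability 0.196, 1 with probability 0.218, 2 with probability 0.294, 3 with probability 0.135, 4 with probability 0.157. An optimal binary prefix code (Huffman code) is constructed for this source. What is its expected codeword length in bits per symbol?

2.292 bits/symbol

Repeatedly combine the two least-probable nodes; the expected code length is the sum of the merged weights.
merge 27/200 + 157/1000 → 73/250
merge 49/250 + 109/500 → 207/500
merge 73/250 + 147/500 → 293/500
merge 207/500 + 293/500 → 1
L = 73/250 + 207/500 + 293/500 + 1 = 573/250 = 2.292 bits/symbol.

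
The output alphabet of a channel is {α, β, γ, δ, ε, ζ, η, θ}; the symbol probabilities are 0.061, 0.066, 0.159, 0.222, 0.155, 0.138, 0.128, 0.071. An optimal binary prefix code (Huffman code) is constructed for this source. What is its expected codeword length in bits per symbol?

2.905 bits/symbol

Repeatedly combine the two least-probable nodes; the expected code length is the sum of the merged weights.
merge 61/1000 + 33/500 → 127/1000
merge 71/1000 + 127/1000 → 99/500
merge 16/125 + 69/500 → 133/500
merge 31/200 + 159/1000 → 157/500
merge 99/500 + 111/500 → 21/50
merge 133/500 + 157/500 → 29/50
merge 21/50 + 29/50 → 1
L = 127/1000 + 99/500 + 133/500 + 157/500 + 21/50 + 29/50 + 1 = 581/200 = 2.905 bits/symbol.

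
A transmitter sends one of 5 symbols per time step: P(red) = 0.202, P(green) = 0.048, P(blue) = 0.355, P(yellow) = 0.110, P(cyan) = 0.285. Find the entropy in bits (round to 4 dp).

2.0732 bits

H = −Σ pᵢ log₂ pᵢ.
−0.202·log₂(0.202) = 0.4661
−0.048·log₂(0.048) = 0.2103
−0.355·log₂(0.355) = 0.5304
−0.110·log₂(0.110) = 0.3503
−0.285·log₂(0.285) = 0.5161
Sum ≈ 2.0732 → 2.0732 bits.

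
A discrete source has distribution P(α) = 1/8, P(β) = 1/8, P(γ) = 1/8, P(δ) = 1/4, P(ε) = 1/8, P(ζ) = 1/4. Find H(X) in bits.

2.5 bits

Each probability is a power of 1/2, so log₂(1/p) is an integer.
H = Σ p·log₂(1/p) = 1/8·3 + 1/8·3 + 1/8·3 + 1/4·2 + 1/8·3 + 1/4·2 = 2.5 bits.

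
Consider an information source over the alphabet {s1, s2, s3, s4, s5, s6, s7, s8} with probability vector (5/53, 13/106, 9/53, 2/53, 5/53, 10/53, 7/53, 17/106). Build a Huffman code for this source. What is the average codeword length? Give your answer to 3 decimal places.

Repeatedly combine the two least-probable nodes; the expected code length is the sum of the merged weights.
merge 2/53 + 5/53 → 7/53
merge 5/53 + 13/106 → 23/106
merge 7/53 + 7/53 → 14/53
merge 17/106 + 9/53 → 35/106
merge 10/53 + 23/106 → 43/106
merge 14/53 + 35/106 → 63/106
merge 43/106 + 63/106 → 1
L = 7/53 + 23/106 + 14/53 + 35/106 + 43/106 + 63/106 + 1 = 156/53 ≈ 2.943 bits/symbol.

2.943 bits/symbol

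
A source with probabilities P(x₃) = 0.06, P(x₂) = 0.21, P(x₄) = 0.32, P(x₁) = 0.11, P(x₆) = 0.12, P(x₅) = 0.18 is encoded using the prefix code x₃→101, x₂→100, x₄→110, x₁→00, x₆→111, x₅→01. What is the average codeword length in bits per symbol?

2.71 bits/symbol

L̄ = Σ pᵢ·ℓᵢ = 0.06·3 + 0.21·3 + 0.32·3 + 0.11·2 + 0.12·3 + 0.18·2 = 2.71 bits/symbol.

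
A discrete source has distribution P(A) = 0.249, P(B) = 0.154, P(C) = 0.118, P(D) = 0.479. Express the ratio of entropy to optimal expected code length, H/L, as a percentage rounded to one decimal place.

Entropy H = −Σ p log₂ p ≈ 1.7875 bits.
Huffman merges: 59/500+77/500→34/125; 249/1000+34/125→521/1000; 479/1000+521/1000→1. L = 1793/1000 ≈ 1.7930.
Efficiency = H/L = 1.7875/1.7930 = 99.7%.

99.7%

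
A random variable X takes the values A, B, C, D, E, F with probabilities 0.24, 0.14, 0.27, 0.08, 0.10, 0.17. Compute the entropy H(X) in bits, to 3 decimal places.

2.460 bits

H = −Σ pᵢ log₂ pᵢ.
−0.24·log₂(0.24) = 0.4941
−0.14·log₂(0.14) = 0.3971
−0.27·log₂(0.27) = 0.5100
−0.08·log₂(0.08) = 0.2915
−0.10·log₂(0.10) = 0.3322
−0.17·log₂(0.17) = 0.4346
Sum ≈ 2.4596 → 2.460 bits.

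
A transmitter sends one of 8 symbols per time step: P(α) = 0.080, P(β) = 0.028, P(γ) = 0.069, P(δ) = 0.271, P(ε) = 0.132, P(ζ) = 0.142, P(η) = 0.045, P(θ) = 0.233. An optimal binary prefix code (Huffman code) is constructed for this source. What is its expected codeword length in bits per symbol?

2.711 bits/symbol

Repeatedly combine the two least-probable nodes; the expected code length is the sum of the merged weights.
merge 7/250 + 9/200 → 73/1000
merge 69/1000 + 73/1000 → 71/500
merge 2/25 + 33/250 → 53/250
merge 71/500 + 71/500 → 71/250
merge 53/250 + 233/1000 → 89/200
merge 271/1000 + 71/250 → 111/200
merge 89/200 + 111/200 → 1
L = 73/1000 + 71/500 + 53/250 + 71/250 + 89/200 + 111/200 + 1 = 2711/1000 = 2.711 bits/symbol.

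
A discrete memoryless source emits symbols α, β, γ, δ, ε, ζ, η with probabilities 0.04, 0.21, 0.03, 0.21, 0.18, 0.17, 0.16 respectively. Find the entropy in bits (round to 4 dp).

2.5861 bits

H = −Σ pᵢ log₂ pᵢ.
−0.04·log₂(0.04) = 0.1858
−0.21·log₂(0.21) = 0.4728
−0.03·log₂(0.03) = 0.1518
−0.21·log₂(0.21) = 0.4728
−0.18·log₂(0.18) = 0.4453
−0.17·log₂(0.17) = 0.4346
−0.16·log₂(0.16) = 0.4230
Sum ≈ 2.5861 → 2.5861 bits.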